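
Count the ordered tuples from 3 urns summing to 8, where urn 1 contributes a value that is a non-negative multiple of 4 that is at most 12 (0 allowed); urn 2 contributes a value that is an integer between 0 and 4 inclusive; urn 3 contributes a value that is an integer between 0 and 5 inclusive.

The generating function for the choices is (1 + q^4 + q^8 + q^12)·(1 + q + q^2 + q^3 + q^4)·(1 + q + q^2 + q^3 + q^4 + q^5); the count is [q^8].
(1 + q^4 + q^8 + q^12) has coefficients 1,0,0,0,1,0,0,0,1 for degrees 0…8.
(1 + q + q^2 + q^3 + q^4) has coefficients 1,1,1,1,1,0,0,0,0 for degrees 0…8.
Finally multiplying by (1 + q + q^2 + q^3 + q^4 + q^5), the product of all factors after the first has coefficients 1,2,3,4,5,5,4,3,2 for degrees 0…8.
[q^8] = 1·2 + 1·5 + 1·1 = 8.

8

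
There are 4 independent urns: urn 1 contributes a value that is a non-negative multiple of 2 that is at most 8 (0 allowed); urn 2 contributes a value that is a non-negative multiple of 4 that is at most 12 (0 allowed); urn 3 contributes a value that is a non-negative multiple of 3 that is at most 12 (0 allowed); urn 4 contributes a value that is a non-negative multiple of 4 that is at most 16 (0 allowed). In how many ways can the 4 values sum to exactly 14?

The generating function for the choices is (1 + q² + q⁴ + q⁶ + q⁸)·(1 + q⁴ + q⁸ + q¹²)·(1 + q³ + q⁶ + q⁹ + q¹²)·(1 + q⁴ + q⁸ + q¹² + q¹⁶); the count is [q¹⁴].
(1 + q² + q⁴ + q⁶ + q⁸) has coefficients 1,0,1,0,1,0,1,0,1 for degrees 0…8.
(1 + q⁴ + q⁸ + q¹²) has coefficients 1,0,0,0,1,0,0,0,1,0,0,0,1,0,0 for degrees 0…14.
Multiplying by (1 + q³ + q⁶ + q⁹ + q¹²) gives running coefficients 1,0,0,1,1,0,1,1,1,1,1,1,2,1,1 for degrees 0…14.
Finally multiplying by (1 + q⁴ + q⁸ + q¹² + q¹⁶), the product of all factors after the first has coefficients 1,0,0,1,2,0,1,2,3,1,2,3,5,2,3 for degrees 0…14.
[q¹⁴] = 1·3 + 1·5 + 1·2 + 1·3 + 1·1 = 14.

14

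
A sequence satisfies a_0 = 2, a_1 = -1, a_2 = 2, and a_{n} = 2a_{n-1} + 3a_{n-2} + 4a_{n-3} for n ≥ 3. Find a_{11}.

93169

The ordinary generating function has denominator 1 - 2z - 3z^2 - 4z^3.
Iterating the recurrence: a_0,…,a_{11} = 2, -1, 2, 9, 20, 75, 246, 797, 2632, 8639, 28362, 93169.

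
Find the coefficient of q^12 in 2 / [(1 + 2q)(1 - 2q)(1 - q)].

10922

Partial fractions give a closed form: a_n = (2/3)·(-2)^n + (2)·2^n + (-2/3)·1^n.
At n = 12: a_12 = 10922.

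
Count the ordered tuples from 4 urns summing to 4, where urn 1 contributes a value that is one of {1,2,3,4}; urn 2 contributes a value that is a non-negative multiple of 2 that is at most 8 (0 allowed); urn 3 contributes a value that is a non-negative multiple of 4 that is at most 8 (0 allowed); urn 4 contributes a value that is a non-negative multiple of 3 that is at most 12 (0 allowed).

The generating function for the choices is (t + t^2 + t^3 + t^4)·(1 + t^2 + t^4 + t^6 + t^8)·(1 + t^4 + t^8)·(1 + t^3 + t^6 + t^9 + t^12); the count is [t^4].
(t + t^2 + t^3 + t^4) has coefficients 0,1,1,1,1 for degrees 0…4.
(1 + t^2 + t^4 + t^6 + t^8) has coefficients 1,0,1,0,1 for degrees 0…4.
Multiplying by (1 + t^4 + t^8) gives running coefficients 1,0,1,0,2 for degrees 0…4.
Finally multiplying by (1 + t^3 + t^6 + t^9 + t^12), the product of all factors after the first has coefficients 1,0,1,1,2 for degrees 0…4.
[t^4] = 1·1 + 1·1 + 1·0 + 1·1 = 3.

3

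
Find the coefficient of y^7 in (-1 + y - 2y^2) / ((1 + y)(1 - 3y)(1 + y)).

The denominator gives the recurrence a_n = a_(n−1) + 5a_(n−2) + 3a_(n−3) for n ≥ 3; the numerator fixes a_0 = -1, a_1 = 0, a_2 = -7.
Iterating: -1, 0, -7, -10, -45, -116, -371, -1086, so a_7 = -1086.

-1086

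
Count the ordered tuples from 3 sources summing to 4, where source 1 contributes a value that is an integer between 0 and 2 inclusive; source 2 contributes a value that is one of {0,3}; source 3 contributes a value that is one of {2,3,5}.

The generating function for the choices is (1 + z + z^2)·(1 + z^3)·(z^2 + z^3 + z^5); the count is [z^4].
(1 + z + z^2) has coefficients 1,1,1 for degrees 0…2.
(1 + z^3) has coefficients 1,0,0,1,0 for degrees 0…4.
Finally multiplying by (z^2 + z^3 + z^5), the product of all factors after the first has coefficients 0,0,1,1,0 for degrees 0…4.
[z^4] = 1·0 + 1·1 + 1·1 = 2.

2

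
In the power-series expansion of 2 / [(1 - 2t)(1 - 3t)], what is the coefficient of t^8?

Partial fractions give a closed form: a_n = (-4)·2^n + (6)·3^n.
At n = 8: a_8 = 38342.

38342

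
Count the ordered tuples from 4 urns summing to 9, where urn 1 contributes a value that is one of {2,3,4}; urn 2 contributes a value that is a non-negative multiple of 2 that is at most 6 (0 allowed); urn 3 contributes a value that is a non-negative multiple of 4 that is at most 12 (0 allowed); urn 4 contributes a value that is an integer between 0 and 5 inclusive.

14

The generating function for the choices is (q^2 + q^3 + q^4)·(1 + q^2 + q^4 + q^6)·(1 + q^4 + q^8 + q^12)·(1 + q + q^2 + q^3 + q^4 + q^5); the count is [q^9].
(q^2 + q^3 + q^4) has coefficients 0,0,1,1,1 for degrees 0…4.
(1 + q^2 + q^4 + q^6) has coefficients 1,0,1,0,1,0,1,0,0,0 for degrees 0…9.
Multiplying by (1 + q^4 + q^8 + q^12) gives running coefficients 1,0,1,0,2,0,2,0,2,0 for degrees 0…9.
Finally multiplying by (1 + q + q^2 + q^3 + q^4 + q^5), the product of all factors after the first has coefficients 1,1,2,2,4,4,5,5,6,6 for degrees 0…9.
[q^9] = 1·5 + 1·5 + 1·4 = 14.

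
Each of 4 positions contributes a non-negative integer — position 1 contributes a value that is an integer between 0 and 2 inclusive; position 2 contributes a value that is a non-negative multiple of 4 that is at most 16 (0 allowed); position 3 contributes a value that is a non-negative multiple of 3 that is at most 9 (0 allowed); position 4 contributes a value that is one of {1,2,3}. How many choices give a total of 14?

9

The generating function for the choices is (1 + z + z²)·(1 + z⁴ + z⁸ + z¹² + z¹⁶)·(1 + z³ + z⁶ + z⁹)·(z + z² + z³); the count is [z¹⁴].
(1 + z + z²) has coefficients 1,1,1 for degrees 0…2.
(1 + z⁴ + z⁸ + z¹² + z¹⁶) has coefficients 1,0,0,0,1,0,0,0,1,0,0,0,1,0,0 for degrees 0…14.
Multiplying by (1 + z³ + z⁶ + z⁹) gives running coefficients 1,0,0,1,1,0,1,1,1,1,1,1,1,1,1 for degrees 0…14.
Finally multiplying by (z + z² + z³), the product of all factors after the first has coefficients 0,1,1,1,1,2,2,2,2,3,3,3,3,3,3 for degrees 0…14.
[z¹⁴] = 1·3 + 1·3 + 1·3 = 9.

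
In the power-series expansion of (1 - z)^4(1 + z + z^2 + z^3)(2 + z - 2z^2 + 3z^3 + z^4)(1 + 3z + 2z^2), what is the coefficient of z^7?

12

(1 - z)^4 has coefficients 1,-4,6,-4,1 for degrees 0…4.
(1 + z + z^2 + z^3) has coefficients 1,1,1,1,0,0,0,0 for degrees 0…7.
Multiplying by (2 + z - 2z^2 + 3z^3 + z^4) gives running coefficients 2,3,1,4,3,2,4,1 for degrees 0…7.
Finally multiplying by (1 + 3z + 2z^2), the product of all factors after the first has coefficients 2,9,14,13,17,19,16,17 for degrees 0…7.
[z^7] = 1·17 − 4·16 + 6·19 − 4·17 + 1·13 = 12.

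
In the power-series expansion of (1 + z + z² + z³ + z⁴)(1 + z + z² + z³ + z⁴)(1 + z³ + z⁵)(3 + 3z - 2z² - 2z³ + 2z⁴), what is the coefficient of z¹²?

8

(1 + z + z² + z³ + z⁴) has coefficients 1,1,1,1,1 for degrees 0…4.
(1 + z + z² + z³ + z⁴) has coefficients 1,1,1,1,1,0,0,0,0,0,0,0,0 for degrees 0…12.
Multiplying by (1 + z³ + z⁵) gives running coefficients 1,1,1,2,2,2,2,2,1,1,0,0,0 for degrees 0…12.
Finally multiplying by (3 + 3z - 2z² - 2z³ + 2z⁴), the product of all factors after the first has coefficients 3,6,4,5,10,8,6,8,5,2,1,0,0 for degrees 0…12.
[z¹²] = 1·0 + 1·0 + 1·1 + 1·2 + 1·5 = 8.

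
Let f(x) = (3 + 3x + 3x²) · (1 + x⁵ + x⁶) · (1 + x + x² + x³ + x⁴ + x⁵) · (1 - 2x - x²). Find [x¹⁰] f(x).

-36

(3 + 3x + 3x²) has coefficients 3,3,3 for degrees 0…2.
(1 + x⁵ + x⁶) has coefficients 1,0,0,0,0,1,1,0,0,0,0 for degrees 0…10.
Multiplying by (1 + x + x² + x³ + x⁴ + x⁵) gives running coefficients 1,1,1,1,1,2,2,2,2,2,2 for degrees 0…10.
Finally multiplying by (1 - 2x - x²), the product of all factors after the first has coefficients 1,-1,-2,-2,-2,-1,-3,-4,-4,-4,-4 for degrees 0…10.
[x¹⁰] = 3·(-4) + 3·(-4) + 3·(-4) = -36.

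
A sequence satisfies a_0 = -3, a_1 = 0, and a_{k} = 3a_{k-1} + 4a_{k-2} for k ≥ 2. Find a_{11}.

-2516580

The ordinary generating function has denominator 1 - 3t - 4t^2.
Iterating the recurrence: a_0,…,a_{11} = -3, 0, -12, -36, -156, -612, -2460, -9828, -39324, -157284, -629148, -2516580.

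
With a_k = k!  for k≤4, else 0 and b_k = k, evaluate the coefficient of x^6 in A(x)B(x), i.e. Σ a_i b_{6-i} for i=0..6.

85

This is [x^6] in the product of the two ordinary generating functions.
Σ = 1·6 + 1·5 + 2·4 + 6·3 + 24·2 + 0·1 + 0·0 = 85.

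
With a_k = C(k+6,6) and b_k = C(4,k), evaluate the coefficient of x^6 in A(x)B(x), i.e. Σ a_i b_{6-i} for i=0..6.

4396

Write out a_i and b_{6-i} for i = 0,…,6 and sum the products.
Σ = 1·0 + 7·0 + 28·1 + 84·4 + 210·6 + 462·4 + 924·1 = 4396.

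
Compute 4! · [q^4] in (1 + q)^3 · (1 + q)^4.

The EGF product rule gives c_4 = Σ_{k_1+k_2=4} C(4; k_1,k_2) · ∏ g_i(k_i), where (1+q)^3 gives the falling factorial (3)_k; (1+q)^4 gives the falling factorial (4)_k.
g_1(k) for k = 0…4: 1, 3, 6, 6, 0.
g_2(k) for k = 0…4: 1, 4, 12, 24, 24.
c_4 = Σ_k C(4,k)·g_1(k)·g_2(4−k) = 1·1·24 + 4·3·24 + 6·6·12 + 4·6·4 = 24 + 288 + 432 + 96 = 840.

840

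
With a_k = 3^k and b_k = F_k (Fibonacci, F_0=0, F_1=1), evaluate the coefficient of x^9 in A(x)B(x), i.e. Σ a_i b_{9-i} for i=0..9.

11770

Write out a_i and b_{9-i} for i = 0,…,9 and sum the products.
Σ = 1·34 + 3·21 + 9·13 + 27·8 + 81·5 + 243·3 + 729·2 + 2187·1 + 6561·1 + 19683·0 = 11770.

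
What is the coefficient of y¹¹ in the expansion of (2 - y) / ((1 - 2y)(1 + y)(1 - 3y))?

Partial fractions give a closed form: a_n = (-2)·2^n + (1/4)·(-1)^n + (15/4)·3^n.
At n = 11: a_11 = 660205.

660205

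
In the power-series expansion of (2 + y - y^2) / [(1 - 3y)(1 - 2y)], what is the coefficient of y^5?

1476

The denominator gives the recurrence a_n = 5a_(n−1) − 6a_(n−2) for n ≥ 3; the numerator fixes a_0 = 2, a_1 = 11, a_2 = 42.
Iterating: 2, 11, 42, 144, 468, 1476, so a_5 = 1476.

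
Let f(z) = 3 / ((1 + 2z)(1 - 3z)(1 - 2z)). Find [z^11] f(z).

949221

Partial fractions give a closed form: a_n = (3/5)·(-2)^n + (27/5)·3^n + (-3)·2^n.
At n = 11: a_11 = 949221.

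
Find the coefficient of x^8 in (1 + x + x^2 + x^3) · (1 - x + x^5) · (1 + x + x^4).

1

(1 + x + x^2 + x^3) has coefficients 1,1,1,1 for degrees 0…3.
(1 - x + x^5) has coefficients 1,-1,0,0,0,1,0,0,0 for degrees 0…8.
Finally multiplying by (1 + x + x^4), the product of all factors after the first has coefficients 1,0,-1,0,1,0,1,0,0 for degrees 0…8.
[x^8] = 1·0 + 1·0 + 1·1 + 1·0 = 1.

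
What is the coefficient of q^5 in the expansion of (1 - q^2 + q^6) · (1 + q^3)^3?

-3

(1 - q^2 + q^6) has coefficients 1,0,-1,0,0,0 for degrees 0…5.
(1 + q^3)^3 has coefficients 1,0,0,3,0,0 for degrees 0…5.
[q^5] = 1·0 − 1·3 = -3.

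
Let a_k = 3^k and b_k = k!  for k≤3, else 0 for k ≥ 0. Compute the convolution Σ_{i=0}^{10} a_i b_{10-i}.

104976

This is [x^10] in the product of the two ordinary generating functions.
Σ = 1·0 + 3·0 + 9·0 + 27·0 + 81·0 + 243·0 + 729·0 + 2187·6 + 6561·2 + 19683·1 + 59049·1 = 104976.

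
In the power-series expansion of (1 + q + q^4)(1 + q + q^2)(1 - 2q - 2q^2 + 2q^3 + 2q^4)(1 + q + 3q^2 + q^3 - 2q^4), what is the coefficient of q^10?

(1 + q + q^4) has coefficients 1,1,0,0,1 for degrees 0…4.
(1 + q + q^2) has coefficients 1,1,1,0,0,0,0,0,0,0,0 for degrees 0…10.
Multiplying by (1 - 2q - 2q^2 + 2q^3 + 2q^4) gives running coefficients 1,-1,-3,-2,2,4,2,0,0,0,0 for degrees 0…10.
Finally multiplying by (1 + q + 3q^2 + q^3 - 2q^4), the product of all factors after the first has coefficients 1,0,-1,-7,-12,-1,16,20,6,-6,-4 for degrees 0…10.
[q^10] = 1·(-4) + 1·(-6) + 1·16 = 6.

6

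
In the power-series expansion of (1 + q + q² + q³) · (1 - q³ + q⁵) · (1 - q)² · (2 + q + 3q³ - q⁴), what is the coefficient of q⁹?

-8

(1 + q + q² + q³) has coefficients 1,1,1,1 for degrees 0…3.
(1 - q³ + q⁵) has coefficients 1,0,0,-1,0,1,0,0,0,0 for degrees 0…9.
Multiplying by (1 - q)² gives running coefficients 1,-2,1,-1,2,0,-2,1,0,0 for degrees 0…9.
Finally multiplying by (2 + q + 3q³ - q⁴), the product of all factors after the first has coefficients 2,-3,0,2,-4,7,-8,7,-1,-6 for degrees 0…9.
[q⁹] = 1·(-6) + 1·(-1) + 1·7 + 1·(-8) = -8.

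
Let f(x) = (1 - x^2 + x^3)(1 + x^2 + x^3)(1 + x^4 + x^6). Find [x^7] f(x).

2

(1 - x^2 + x^3) has coefficients 1,0,-1,1 for degrees 0…3.
(1 + x^2 + x^3) has coefficients 1,0,1,1,0,0,0,0 for degrees 0…7.
Finally multiplying by (1 + x^4 + x^6), the product of all factors after the first has coefficients 1,0,1,1,1,0,2,1 for degrees 0…7.
[x^7] = 1·1 − 1·0 + 1·1 = 2.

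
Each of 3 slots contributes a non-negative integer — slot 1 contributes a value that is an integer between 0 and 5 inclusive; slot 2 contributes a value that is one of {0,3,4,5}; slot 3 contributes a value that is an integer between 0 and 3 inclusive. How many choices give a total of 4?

The generating function for the choices is (1 + x + x^2 + x^3 + x^4 + x^5)·(1 + x^3 + x^4 + x^5)·(1 + x + x^2 + x^3); the count is [x^4].
(1 + x + x^2 + x^3 + x^4 + x^5) has coefficients 1,1,1,1,1 for degrees 0…4.
(1 + x^3 + x^4 + x^5) has coefficients 1,0,0,1,1 for degrees 0…4.
Finally multiplying by (1 + x + x^2 + x^3), the product of all factors after the first has coefficients 1,1,1,2,2 for degrees 0…4.
[x^4] = 1·2 + 1·2 + 1·1 + 1·1 + 1·1 = 7.

7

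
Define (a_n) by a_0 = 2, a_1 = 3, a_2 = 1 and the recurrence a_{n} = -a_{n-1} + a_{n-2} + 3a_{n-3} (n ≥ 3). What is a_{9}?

The ordinary generating function has denominator 1 + x - x^2 - 3x^3.
Iterating the recurrence: a_0,…,a_{9} = 2, 3, 1, 8, 2, 9, 17, -2, 46, 3.

3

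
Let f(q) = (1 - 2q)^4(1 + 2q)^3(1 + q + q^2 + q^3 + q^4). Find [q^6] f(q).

-100

(1 - 2q)^4 has coefficients 1,-8,24,-32,16 for degrees 0…4.
(1 + 2q)^3 has coefficients 1,6,12,8,0,0,0 for degrees 0…6.
Finally multiplying by (1 + q + q^2 + q^3 + q^4), the product of all factors after the first has coefficients 1,7,19,27,27,26,20 for degrees 0…6.
[q^6] = 1·20 − 8·26 + 24·27 − 32·27 + 16·19 = -100.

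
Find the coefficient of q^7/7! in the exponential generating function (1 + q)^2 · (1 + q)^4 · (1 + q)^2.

40320

The EGF product rule gives c_7 = Σ_{k_1+k_2+k_3=7} C(7; k_1,k_2,k_3) · ∏ g_i(k_i), where (1+q)^2 gives the falling factorial (2)_k; (1+q)^4 gives the falling factorial (4)_k; (1+q)^2 gives the falling factorial (2)_k.
g_1(k) for k = 0…7: 1, 2, 2, 0, 0, 0, 0, 0.
g_2(k) for k = 0…7: 1, 4, 12, 24, 24, 0, 0, 0.
g_3(k) for k = 0…7: 1, 2, 2, 0, 0, 0, 0, 0.
First combine the last two factors: h(k) = Σ_j C(k,j)·g_2(j)·g_3(k−j) for k = 0…7: 1, 6, 30, 120, 360, 720, 720, 0.
c_7 = Σ_k C(7,k)·g_1(k)·h(7−k) = 7·2·720 + 21·2·720 = 10080 + 30240 = 40320.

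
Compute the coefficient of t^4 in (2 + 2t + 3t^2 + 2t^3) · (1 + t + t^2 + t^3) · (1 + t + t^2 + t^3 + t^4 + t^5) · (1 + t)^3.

140

(2 + 2t + 3t^2 + 2t^3) has coefficients 2,2,3,2 for degrees 0…3.
(1 + t + t^2 + t^3) has coefficients 1,1,1,1,0 for degrees 0…4.
Multiplying by (1 + t + t^2 + t^3 + t^4 + t^5) gives running coefficients 1,2,3,4,4 for degrees 0…4.
Finally multiplying by (1 + t)^3, the product of all factors after the first has coefficients 1,5,12,20,27 for degrees 0…4.
[t^4] = 2·27 + 2·20 + 3·12 + 2·5 = 140.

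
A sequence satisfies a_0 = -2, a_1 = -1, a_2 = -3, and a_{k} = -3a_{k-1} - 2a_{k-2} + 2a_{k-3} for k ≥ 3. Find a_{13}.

-4801

The ordinary generating function has denominator 1 + 3t + 2t^2 - 2t^3.
Iterating the recurrence: a_0,…,a_{13} = -2, -1, -3, 7, -17, 31, -45, 39, 35, -273, 827, -1865, 3395, -4801.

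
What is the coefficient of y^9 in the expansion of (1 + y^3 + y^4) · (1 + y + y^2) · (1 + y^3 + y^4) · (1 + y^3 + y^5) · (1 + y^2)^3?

55

(1 + y^3 + y^4) has coefficients 1,0,0,1,1 for degrees 0…4.
(1 + y + y^2) has coefficients 1,1,1,0,0,0,0,0,0,0 for degrees 0…9.
Multiplying by (1 + y^3 + y^4) gives running coefficients 1,1,1,1,2,2,1,0,0,0 for degrees 0…9.
Multiplying by (1 + y^3 + y^5) gives running coefficients 1,1,1,2,3,4,3,3,3,3 for degrees 0…9.
Finally multiplying by (1 + y^2)^3, the product of all factors after the first has coefficients 1,1,4,5,9,13,16,22,22,26 for degrees 0…9.
[y^9] = 1·26 + 1·16 + 1·13 = 55.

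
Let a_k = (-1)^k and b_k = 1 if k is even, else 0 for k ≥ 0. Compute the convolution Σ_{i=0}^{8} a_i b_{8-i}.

5

The convolution is the x^8 coefficient of A(x)B(x).
Σ = 1·1 − 1·0 + 1·1 − 1·0 + 1·1 − 1·0 + 1·1 − 1·0 + 1·1 = 5.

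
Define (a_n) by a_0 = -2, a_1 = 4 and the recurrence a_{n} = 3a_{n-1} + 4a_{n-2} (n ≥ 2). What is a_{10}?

The ordinary generating function has denominator 1 - 3y - 4y^2.
Iterating the recurrence: a_0,…,a_{10} = -2, 4, 4, 28, 100, 412, 1636, 6556, 26212, 104860, 419428.

419428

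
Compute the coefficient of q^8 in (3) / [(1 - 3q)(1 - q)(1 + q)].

Partial fractions give a closed form: a_n = (27/8)·3^n + (-3/4)·1^n + (3/8)·(-1)^n.
At n = 8: a_8 = 22143.

22143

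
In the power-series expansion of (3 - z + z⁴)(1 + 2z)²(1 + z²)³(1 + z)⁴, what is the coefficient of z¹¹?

(3 - z + z⁴) has coefficients 3,-1,0,0,1 for degrees 0…4.
(1 + 2z)² has coefficients 1,4,4,0,0,0,0,0,0,0,0,0 for degrees 0…11.
Multiplying by (1 + z²)³ gives running coefficients 1,4,7,12,15,12,13,4,4,0,0,0 for degrees 0…11.
Finally multiplying by (1 + z)⁴, the product of all factors after the first has coefficients 1,8,29,68,122,176,206,200,161,104,53,20 for degrees 0…11.
[z¹¹] = 3·20 − 1·53 + 1·200 = 207.

207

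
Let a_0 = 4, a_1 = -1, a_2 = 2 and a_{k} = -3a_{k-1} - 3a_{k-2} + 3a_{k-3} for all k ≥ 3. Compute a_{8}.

The ordinary generating function has denominator 1 + 3z + 3z^2 - 3z^3.
Iterating the recurrence: a_0,…,a_{8} = 4, -1, 2, 9, -36, 87, -126, 9, 612.

612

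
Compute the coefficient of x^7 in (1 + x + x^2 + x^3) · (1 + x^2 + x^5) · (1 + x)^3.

11

(1 + x + x^2 + x^3) has coefficients 1,1,1,1 for degrees 0…3.
(1 + x^2 + x^5) has coefficients 1,0,1,0,0,1,0,0 for degrees 0…7.
Finally multiplying by (1 + x)^3, the product of all factors after the first has coefficients 1,3,4,4,3,2,3,3 for degrees 0…7.
[x^7] = 1·3 + 1·3 + 1·2 + 1·3 = 11.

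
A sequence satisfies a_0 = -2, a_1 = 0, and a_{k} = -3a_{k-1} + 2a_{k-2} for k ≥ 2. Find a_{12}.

-1134668

The ordinary generating function has denominator 1 + 3q - 2q^2.
Iterating the recurrence: a_0,…,a_{12} = -2, 0, -4, 12, -44, 156, -556, 1980, -7052, 25116, -89452, 318588, -1134668.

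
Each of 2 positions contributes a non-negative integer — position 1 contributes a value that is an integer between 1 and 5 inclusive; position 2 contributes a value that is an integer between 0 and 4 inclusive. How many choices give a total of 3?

3

The generating function for the choices is (x + x^2 + x^3 + x^4 + x^5)·(1 + x + x^2 + x^3 + x^4); the count is [x^3].
(x + x^2 + x^3 + x^4 + x^5) has coefficients 0,1,1,1 for degrees 0…3.
(1 + x + x^2 + x^3 + x^4) has coefficients 1,1,1,1 for degrees 0…3.
[x^3] = 1·1 + 1·1 + 1·1 = 3.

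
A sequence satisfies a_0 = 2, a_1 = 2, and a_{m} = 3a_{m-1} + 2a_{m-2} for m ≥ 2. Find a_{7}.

5506

The ordinary generating function has denominator 1 - 3q - 2q^2.
Iterating the recurrence: a_0,…,a_{7} = 2, 2, 10, 34, 122, 434, 1546, 5506.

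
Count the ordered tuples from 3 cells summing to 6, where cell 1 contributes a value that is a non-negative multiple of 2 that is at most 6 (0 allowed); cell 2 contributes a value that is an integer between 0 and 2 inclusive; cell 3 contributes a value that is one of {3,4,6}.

The generating function for the choices is (1 + y^2 + y^4 + y^6)·(1 + y + y^2)·(y^3 + y^4 + y^6); the count is [y^6].
(1 + y^2 + y^4 + y^6) has coefficients 1,0,1,0,1,0,1 for degrees 0…6.
(1 + y + y^2) has coefficients 1,1,1,0,0,0,0 for degrees 0…6.
Finally multiplying by (y^3 + y^4 + y^6), the product of all factors after the first has coefficients 0,0,0,1,2,2,2 for degrees 0…6.
[y^6] = 1·2 + 1·2 + 1·0 + 1·0 = 4.

4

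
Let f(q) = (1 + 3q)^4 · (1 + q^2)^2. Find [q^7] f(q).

108

(1 + 3q)^4 has coefficients 1,12,54,108,81 for degrees 0…4.
(1 + q^2)^2 has coefficients 1,0,2,0,1,0,0,0 for degrees 0…7.
[q^7] = 1·0 + 12·0 + 54·0 + 108·1 + 81·0 = 108.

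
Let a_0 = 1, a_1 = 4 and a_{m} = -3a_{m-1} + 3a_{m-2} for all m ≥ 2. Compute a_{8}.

-29889

The ordinary generating function has denominator 1 + 3t - 3t^2.
Iterating the recurrence: a_0,…,a_{8} = 1, 4, -9, 39, -144, 549, -2079, 7884, -29889.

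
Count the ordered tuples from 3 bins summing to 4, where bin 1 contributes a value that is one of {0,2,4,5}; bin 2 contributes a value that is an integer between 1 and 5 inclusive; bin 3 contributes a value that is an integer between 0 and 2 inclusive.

5

The generating function for the choices is (1 + z² + z⁴ + z⁵)·(z + z² + z³ + z⁴ + z⁵)·(1 + z + z²); the count is [z⁴].
(1 + z² + z⁴ + z⁵) has coefficients 1,0,1,0,1 for degrees 0…4.
(z + z² + z³ + z⁴ + z⁵) has coefficients 0,1,1,1,1 for degrees 0…4.
Finally multiplying by (1 + z + z²), the product of all factors after the first has coefficients 0,1,2,3,3 for degrees 0…4.
[z⁴] = 1·3 + 1·2 + 1·0 = 5.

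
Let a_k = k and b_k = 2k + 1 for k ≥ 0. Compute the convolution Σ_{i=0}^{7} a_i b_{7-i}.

The convolution is the x^7 coefficient of A(x)B(x).
Σ = 0·15 + 1·13 + 2·11 + 3·9 + 4·7 + 5·5 + 6·3 + 7·1 = 140.

140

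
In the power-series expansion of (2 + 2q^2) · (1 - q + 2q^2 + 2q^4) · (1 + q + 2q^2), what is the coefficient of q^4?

(2 + 2q^2) has coefficients 2,0,2 for degrees 0…2.
(1 - q + 2q^2 + 2q^4) has coefficients 1,-1,2,0,2 for degrees 0…4.
Finally multiplying by (1 + q + 2q^2), the product of all factors after the first has coefficients 1,0,3,0,6 for degrees 0…4.
[q^4] = 2·6 + 2·3 = 18.

18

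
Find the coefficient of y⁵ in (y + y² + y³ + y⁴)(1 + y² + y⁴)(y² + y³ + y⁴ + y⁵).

(y + y² + y³ + y⁴) has coefficients 0,1,1,1,1 for degrees 0…4.
(1 + y² + y⁴) has coefficients 1,0,1,0,1,0 for degrees 0…5.
Finally multiplying by (y² + y³ + y⁴ + y⁵), the product of all factors after the first has coefficients 0,0,1,1,2,2 for degrees 0…5.
[y⁵] = 1·2 + 1·1 + 1·1 + 1·0 = 4.

4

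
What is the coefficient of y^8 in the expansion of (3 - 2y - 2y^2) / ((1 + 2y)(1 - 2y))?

640

The denominator gives the recurrence a_n = 4a_(n−2) for n ≥ 3; the numerator fixes a_0 = 3, a_1 = -2, a_2 = 10.
Iterating: 3, -2, 10, -8, 40, -32, 160, -128, 640, so a_8 = 640.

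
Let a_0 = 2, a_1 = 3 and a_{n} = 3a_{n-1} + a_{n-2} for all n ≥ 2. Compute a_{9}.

46764

The ordinary generating function has denominator 1 - 3q - q^2.
Iterating the recurrence: a_0,…,a_{9} = 2, 3, 11, 36, 119, 393, 1298, 4287, 14159, 46764.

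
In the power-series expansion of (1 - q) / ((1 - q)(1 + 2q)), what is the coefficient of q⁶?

64

Partial fractions give a closed form: a_n = (1)·(-2)^n.
At n = 6: a_6 = 64.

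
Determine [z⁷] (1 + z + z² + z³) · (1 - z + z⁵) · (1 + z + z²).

3

(1 + z + z² + z³) has coefficients 1,1,1,1 for degrees 0…3.
(1 - z + z⁵) has coefficients 1,-1,0,0,0,1,0,0 for degrees 0…7.
Finally multiplying by (1 + z + z²), the product of all factors after the first has coefficients 1,0,0,-1,0,1,1,1 for degrees 0…7.
[z⁷] = 1·1 + 1·1 + 1·1 + 1·0 = 3.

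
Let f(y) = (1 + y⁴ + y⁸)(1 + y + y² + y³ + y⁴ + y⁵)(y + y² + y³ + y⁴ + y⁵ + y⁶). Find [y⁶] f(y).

(1 + y⁴ + y⁸) has coefficients 1,0,0,0,1,0,0 for degrees 0…6.
(1 + y + y² + y³ + y⁴ + y⁵) has coefficients 1,1,1,1,1,1,0 for degrees 0…6.
Finally multiplying by (y + y² + y³ + y⁴ + y⁵ + y⁶), the product of all factors after the first has coefficients 0,1,2,3,4,5,6 for degrees 0…6.
[y⁶] = 1·6 + 1·2 = 8.

8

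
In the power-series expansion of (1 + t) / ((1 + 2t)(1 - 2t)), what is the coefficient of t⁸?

Partial fractions give a closed form: a_n = (1/4)·(-2)^n + (3/4)·2^n.
At n = 8: a_8 = 256.

256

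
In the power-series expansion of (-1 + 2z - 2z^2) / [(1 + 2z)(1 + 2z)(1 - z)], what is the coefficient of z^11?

39367

The denominator gives the recurrence a_n = −3a_(n−1) + 4a_(n−3) for n ≥ 3; the numerator fixes a_0 = -1, a_1 = 5, a_2 = -17.
Iterating: -1, 5, -17, 47, -121, 295, -697, 1607, -3641, 8135, -17977, 39367, so a_11 = 39367.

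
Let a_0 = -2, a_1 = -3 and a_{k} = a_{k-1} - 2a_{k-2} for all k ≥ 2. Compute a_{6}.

The ordinary generating function has denominator 1 - q + 2q^2.
Iterating the recurrence: a_0,…,a_{6} = -2, -3, 1, 7, 5, -9, -19.

-19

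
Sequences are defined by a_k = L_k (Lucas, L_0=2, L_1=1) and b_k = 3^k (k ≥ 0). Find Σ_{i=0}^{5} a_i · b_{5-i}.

716

This is [x^5] in the product of the two ordinary generating functions.
Σ = 2·243 + 1·81 + 3·27 + 4·9 + 7·3 + 11·1 = 716.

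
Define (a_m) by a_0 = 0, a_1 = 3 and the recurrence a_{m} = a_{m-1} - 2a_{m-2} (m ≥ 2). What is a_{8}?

The ordinary generating function has denominator 1 - x + 2x^2.
Iterating the recurrence: a_0,…,a_{8} = 0, 3, 3, -3, -9, -3, 15, 21, -9.

-9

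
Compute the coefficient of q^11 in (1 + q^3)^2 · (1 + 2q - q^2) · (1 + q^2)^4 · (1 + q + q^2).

29

(1 + q^3)^2 has coefficients 1,0,0,2,0,0,1 for degrees 0…6.
(1 + 2q - q^2) has coefficients 1,2,-1,0,0,0,0,0,0,0,0,0 for degrees 0…11.
Multiplying by (1 + q^2)^4 gives running coefficients 1,2,3,8,2,12,-2,8,-3,2,-1,0 for degrees 0…11.
Finally multiplying by (1 + q + q^2), the product of all factors after the first has coefficients 1,3,6,13,13,22,12,18,3,7,-2,1 for degrees 0…11.
[q^11] = 1·1 + 2·3 + 1·22 = 29.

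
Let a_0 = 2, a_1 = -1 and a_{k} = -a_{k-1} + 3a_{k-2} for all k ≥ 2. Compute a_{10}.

The ordinary generating function has denominator 1 + z - 3z^2.
Iterating the recurrence: a_0,…,a_{10} = 2, -1, 7, -10, 31, -61, 154, -337, 799, -1810, 4207.

4207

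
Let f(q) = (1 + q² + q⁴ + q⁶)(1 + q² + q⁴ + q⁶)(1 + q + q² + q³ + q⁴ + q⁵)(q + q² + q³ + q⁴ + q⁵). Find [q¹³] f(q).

44

(1 + q² + q⁴ + q⁶) has coefficients 1,0,1,0,1,0,1 for degrees 0…6.
(1 + q² + q⁴ + q⁶) has coefficients 1,0,1,0,1,0,1,0,0,0,0,0,0,0 for degrees 0…13.
Multiplying by (1 + q + q² + q³ + q⁴ + q⁵) gives running coefficients 1,1,2,2,3,3,3,3,2,2,1,1,0,0 for degrees 0…13.
Finally multiplying by (q + q² + q³ + q⁴ + q⁵), the product of all factors after the first has coefficients 0,1,2,4,6,9,11,13,14,14,13,11,9,6 for degrees 0…13.
[q¹³] = 1·6 + 1·11 + 1·14 + 1·13 = 44.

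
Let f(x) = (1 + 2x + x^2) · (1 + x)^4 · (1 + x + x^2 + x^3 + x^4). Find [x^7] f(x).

42

(1 + 2x + x^2) has coefficients 1,2,1 for degrees 0…2.
(1 + x)^4 has coefficients 1,4,6,4,1,0,0,0 for degrees 0…7.
Finally multiplying by (1 + x + x^2 + x^3 + x^4), the product of all factors after the first has coefficients 1,5,11,15,16,15,11,5 for degrees 0…7.
[x^7] = 1·5 + 2·11 + 1·15 = 42.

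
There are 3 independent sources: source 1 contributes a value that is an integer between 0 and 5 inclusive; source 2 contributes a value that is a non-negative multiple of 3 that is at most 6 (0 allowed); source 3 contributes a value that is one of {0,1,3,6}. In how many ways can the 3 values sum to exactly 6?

7

The generating function for the choices is (1 + y + y^2 + y^3 + y^4 + y^5)·(1 + y^3 + y^6)·(1 + y + y^3 + y^6); the count is [y^6].
(1 + y + y^2 + y^3 + y^4 + y^5) has coefficients 1,1,1,1,1,1 for degrees 0…5.
(1 + y^3 + y^6) has coefficients 1,0,0,1,0,0,1 for degrees 0…6.
Finally multiplying by (1 + y + y^3 + y^6), the product of all factors after the first has coefficients 1,1,0,2,1,0,3 for degrees 0…6.
[y^6] = 1·3 + 1·0 + 1·1 + 1·2 + 1·0 + 1·1 = 7.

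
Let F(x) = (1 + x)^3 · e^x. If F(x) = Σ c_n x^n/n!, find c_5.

136

The EGF product rule gives c_5 = Σ_{k_1+k_2=5} C(5; k_1,k_2) · ∏ g_i(k_i), where (1+x)^3 gives the falling factorial (3)_k; e^x gives (1)^k.
g_1(k) for k = 0…5: 1, 3, 6, 6, 0, 0.
g_2(k) for k = 0…5: 1, 1, 1, 1, 1, 1.
c_5 = Σ_k C(5,k)·g_1(k)·g_2(5−k) = 1·1·1 + 5·3·1 + 10·6·1 + 10·6·1 = 1 + 15 + 60 + 60 = 136.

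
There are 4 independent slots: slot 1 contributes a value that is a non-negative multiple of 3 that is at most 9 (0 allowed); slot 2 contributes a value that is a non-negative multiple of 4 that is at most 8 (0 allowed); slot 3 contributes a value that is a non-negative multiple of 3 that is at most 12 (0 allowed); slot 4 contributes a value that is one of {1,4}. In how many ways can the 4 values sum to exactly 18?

7

The generating function for the choices is (1 + t^3 + t^6 + t^9)·(1 + t^4 + t^8)·(1 + t^3 + t^6 + t^9 + t^12)·(t + t^4); the count is [t^18].
(1 + t^3 + t^6 + t^9) has coefficients 1,0,0,1,0,0,1,0,0,1 for degrees 0…9.
(1 + t^4 + t^8) has coefficients 1,0,0,0,1,0,0,0,1,0,0,0,0,0,0,0,0,0,0 for degrees 0…18.
Multiplying by (1 + t^3 + t^6 + t^9 + t^12) gives running coefficients 1,0,0,1,1,0,1,1,1,1,1,1,1,1,1,0,1,1,0 for degrees 0…18.
Finally multiplying by (t + t^4), the product of all factors after the first has coefficients 0,1,0,0,2,1,0,2,2,1,2,2,2,2,2,2,1,2,2 for degrees 0…18.
[t^18] = 1·2 + 1·2 + 1·2 + 1·1 = 7.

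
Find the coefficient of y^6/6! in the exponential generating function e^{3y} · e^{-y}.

64

The EGF product rule gives c_6 = Σ_{k_1+k_2=6} C(6; k_1,k_2) · ∏ g_i(k_i), where e^{3y} gives (3)^k; e^{-y} gives (-1)^k.
g_1(k) for k = 0…6: 1, 3, 9, 27, 81, 243, 729.
g_2(k) for k = 0…6: 1, -1, 1, -1, 1, -1, 1.
c_6 = Σ_k C(6,k)·g_1(k)·g_2(6−k) = 1·1·1 + 6·3·(-1) + 15·9·1 + 20·27·(-1) + 15·81·1 + 6·243·(-1) + 1·729·1 = 1 − 18 + 135 − 540 + 1215 − 1458 + 729 = 64.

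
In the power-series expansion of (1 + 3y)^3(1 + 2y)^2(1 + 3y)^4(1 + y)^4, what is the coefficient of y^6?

169390

(1 + 3y)^3 has coefficients 1,9,27,27 for degrees 0…3.
(1 + 2y)^2 has coefficients 1,4,4,0,0,0,0 for degrees 0…6.
Multiplying by (1 + 3y)^4 gives running coefficients 1,16,106,372,729,756,324 for degrees 0…6.
Finally multiplying by (1 + y)^4, the product of all factors after the first has coefficients 1,20,176,896,2918,6344,9316 for degrees 0…6.
[y^6] = 1·9316 + 9·6344 + 27·2918 + 27·896 = 169390.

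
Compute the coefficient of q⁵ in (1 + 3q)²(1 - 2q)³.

-72

(1 + 3q)² has coefficients 1,6,9 for degrees 0…2.
(1 - 2q)³ has coefficients 1,-6,12,-8,0,0 for degrees 0…5.
[q⁵] = 1·0 + 6·0 + 9·(-8) = -72.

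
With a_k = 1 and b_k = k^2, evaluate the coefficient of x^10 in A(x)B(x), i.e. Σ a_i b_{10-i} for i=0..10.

385

This is [x^10] in the product of the two ordinary generating functions.
Σ = 1·100 + 1·81 + 1·64 + 1·49 + 1·36 + 1·25 + 1·16 + 1·9 + 1·4 + 1·1 + 1·0 = 385.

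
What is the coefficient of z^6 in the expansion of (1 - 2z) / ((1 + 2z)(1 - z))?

Partial fractions give a closed form: a_n = (4/3)·(-2)^n + (-1/3)·1^n.
At n = 6: a_6 = 85.

85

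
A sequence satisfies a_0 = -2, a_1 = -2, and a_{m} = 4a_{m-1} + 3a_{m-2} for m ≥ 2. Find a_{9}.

-627074

The ordinary generating function has denominator 1 - 4z - 3z^2.
Iterating the recurrence: a_0,…,a_{9} = -2, -2, -14, -62, -290, -1346, -6254, -29054, -134978, -627074.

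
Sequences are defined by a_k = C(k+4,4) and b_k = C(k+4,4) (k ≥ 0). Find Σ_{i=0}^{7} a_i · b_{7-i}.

11440

This is [x^7] in the product of the two ordinary generating functions.
Σ = 1·330 + 5·210 + 15·126 + 35·70 + 70·35 + 126·15 + 210·5 + 330·1 = 11440.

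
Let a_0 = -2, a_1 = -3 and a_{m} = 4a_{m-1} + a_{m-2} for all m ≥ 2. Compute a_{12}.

The ordinary generating function has denominator 1 - 4y - y^2.
Iterating the recurrence: a_0,…,a_{12} = -2, -3, -14, -59, -250, -1059, -4486, -19003, -80498, -340995, -1444478, -6118907, -25920106.

-25920106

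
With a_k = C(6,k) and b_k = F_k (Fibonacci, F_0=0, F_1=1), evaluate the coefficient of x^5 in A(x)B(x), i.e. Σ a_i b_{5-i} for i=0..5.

88

The convolution is the x^5 coefficient of A(x)B(x).
Σ = 1·5 + 6·3 + 15·2 + 20·1 + 15·1 + 6·0 = 88.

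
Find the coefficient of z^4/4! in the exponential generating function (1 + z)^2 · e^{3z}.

The EGF product rule gives c_4 = Σ_{k_1+k_2=4} C(4; k_1,k_2) · ∏ g_i(k_i), where (1+z)^2 gives the falling factorial (2)_k; e^{3z} gives (3)^k.
g_1(k) for k = 0…4: 1, 2, 2, 0, 0.
g_2(k) for k = 0…4: 1, 3, 9, 27, 81.
c_4 = Σ_k C(4,k)·g_1(k)·g_2(4−k) = 1·1·81 + 4·2·27 + 6·2·9 = 81 + 216 + 108 = 405.

405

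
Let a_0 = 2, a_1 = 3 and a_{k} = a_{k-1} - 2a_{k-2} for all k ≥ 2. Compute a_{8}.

-37

The ordinary generating function has denominator 1 - t + 2t^2.
Iterating the recurrence: a_0,…,a_{8} = 2, 3, -1, -7, -5, 9, 19, 1, -37.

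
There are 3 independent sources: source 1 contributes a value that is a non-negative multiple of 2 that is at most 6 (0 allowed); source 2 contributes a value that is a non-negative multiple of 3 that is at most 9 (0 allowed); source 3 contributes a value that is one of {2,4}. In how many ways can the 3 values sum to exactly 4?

The generating function for the choices is (1 + x^2 + x^4 + x^6)·(1 + x^3 + x^6 + x^9)·(x^2 + x^4); the count is [x^4].
(1 + x^2 + x^4 + x^6) has coefficients 1,0,1,0,1 for degrees 0…4.
(1 + x^3 + x^6 + x^9) has coefficients 1,0,0,1,0 for degrees 0…4.
Finally multiplying by (x^2 + x^4), the product of all factors after the first has coefficients 0,0,1,0,1 for degrees 0…4.
[x^4] = 1·1 + 1·1 + 1·0 = 2.

2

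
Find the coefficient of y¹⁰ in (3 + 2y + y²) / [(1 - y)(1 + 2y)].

1538

The denominator gives the recurrence a_n = −a_(n−1) + 2a_(n−2) for n ≥ 3; the numerator fixes a_0 = 3, a_1 = -1, a_2 = 8.
Iterating: 3, -1, 8, -10, 26, -46, 98, -190, 386, -766, 1538, so a_10 = 1538.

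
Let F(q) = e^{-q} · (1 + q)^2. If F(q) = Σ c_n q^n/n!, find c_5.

The EGF product rule gives c_5 = Σ_{k_1+k_2=5} C(5; k_1,k_2) · ∏ g_i(k_i), where e^{-q} gives (-1)^k; (1+q)^2 gives the falling factorial (2)_k.
g_1(k) for k = 0…5: 1, -1, 1, -1, 1, -1.
g_2(k) for k = 0…5: 1, 2, 2, 0, 0, 0.
c_5 = Σ_k C(5,k)·g_1(k)·g_2(5−k) = 10·(-1)·2 + 5·1·2 + 1·(-1)·1 = −20 + 10 − 1 = -11.

-11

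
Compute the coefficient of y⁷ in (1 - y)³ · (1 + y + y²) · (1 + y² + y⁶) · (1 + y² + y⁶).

(1 - y)³ has coefficients 1,-3,3,-1 for degrees 0…3.
(1 + y + y²) has coefficients 1,1,1,0,0,0,0,0 for degrees 0…7.
Multiplying by (1 + y² + y⁶) gives running coefficients 1,1,2,1,1,0,1,1 for degrees 0…7.
Finally multiplying by (1 + y² + y⁶), the product of all factors after the first has coefficients 1,1,3,2,3,1,3,2 for degrees 0…7.
[y⁷] = 1·2 − 3·3 + 3·1 − 1·3 = -7.

-7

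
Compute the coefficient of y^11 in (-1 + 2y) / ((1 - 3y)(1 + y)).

-44286

The denominator gives the recurrence a_n = 2a_(n−1) + 3a_(n−2) for n ≥ 2; the numerator fixes a_0 = -1, a_1 = 0.
Iterating: -1, 0, -3, -6, -21, -60, -183, -546, -1641, -4920, -14763, -44286, so a_11 = -44286.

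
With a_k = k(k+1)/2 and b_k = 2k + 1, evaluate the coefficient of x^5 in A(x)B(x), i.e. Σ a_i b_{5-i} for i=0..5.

This is [x^5] in the product of the two ordinary generating functions.
Σ = 0·11 + 1·9 + 3·7 + 6·5 + 10·3 + 15·1 = 105.

105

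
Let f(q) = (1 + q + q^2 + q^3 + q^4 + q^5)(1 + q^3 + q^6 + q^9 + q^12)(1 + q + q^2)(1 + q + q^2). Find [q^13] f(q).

(1 + q + q^2 + q^3 + q^4 + q^5) has coefficients 1,1,1,1,1,1 for degrees 0…5.
(1 + q^3 + q^6 + q^9 + q^12) has coefficients 1,0,0,1,0,0,1,0,0,1,0,0,1,0 for degrees 0…13.
Multiplying by (1 + q + q^2) gives running coefficients 1,1,1,1,1,1,1,1,1,1,1,1,1,1 for degrees 0…13.
Finally multiplying by (1 + q + q^2), the product of all factors after the first has coefficients 1,2,3,3,3,3,3,3,3,3,3,3,3,3 for degrees 0…13.
[q^13] = 1·3 + 1·3 + 1·3 + 1·3 + 1·3 + 1·3 = 18.

18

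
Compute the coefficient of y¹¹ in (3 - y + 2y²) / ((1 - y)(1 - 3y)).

The denominator gives the recurrence a_n = 4a_(n−1) − 3a_(n−2) for n ≥ 3; the numerator fixes a_0 = 3, a_1 = 11, a_2 = 37.
Iterating: 3, 11, 37, 115, 349, 1051, 3157, 9475, 28429, 85291, 255877, 767635, so a_11 = 767635.

767635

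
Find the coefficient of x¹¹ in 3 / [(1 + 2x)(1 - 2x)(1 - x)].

The denominator gives the recurrence a_n = a_(n−1) + 4a_(n−2) − 4a_(n−3) for n ≥ 3; the numerator fixes a_0 = 3, a_1 = 3, a_2 = 15.
Iterating: 3, 3, 15, 15, 63, 63, 255, 255, 1023, 1023, 4095, 4095, so a_11 = 4095.

4095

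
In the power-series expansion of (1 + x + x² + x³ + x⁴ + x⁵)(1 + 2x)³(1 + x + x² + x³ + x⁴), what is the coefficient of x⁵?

107

(1 + x + x² + x³ + x⁴ + x⁵) has coefficients 1,1,1,1,1,1 for degrees 0…5.
(1 + 2x)³ has coefficients 1,6,12,8,0,0 for degrees 0…5.
Finally multiplying by (1 + x + x² + x³ + x⁴), the product of all factors after the first has coefficients 1,7,19,27,27,26 for degrees 0…5.
[x⁵] = 1·26 + 1·27 + 1·27 + 1·19 + 1·7 + 1·1 = 107.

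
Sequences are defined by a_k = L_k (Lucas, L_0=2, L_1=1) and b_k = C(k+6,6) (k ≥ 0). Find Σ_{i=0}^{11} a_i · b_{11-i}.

Write out a_i and b_{11-i} for i = 0,…,11 and sum the products.
Σ = 2·12376 + 1·8008 + 3·5005 + 4·3003 + 7·1716 + 11·924 + 18·462 + 29·210 + 47·84 + 76·28 + 123·7 + 199·1 = 103505.

103505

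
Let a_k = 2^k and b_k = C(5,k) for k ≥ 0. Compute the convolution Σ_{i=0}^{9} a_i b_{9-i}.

The convolution is the x^9 coefficient of A(x)B(x).
Σ = 1·0 + 2·0 + 4·0 + 8·0 + 16·1 + 32·5 + 64·10 + 128·10 + 256·5 + 512·1 = 3888.

3888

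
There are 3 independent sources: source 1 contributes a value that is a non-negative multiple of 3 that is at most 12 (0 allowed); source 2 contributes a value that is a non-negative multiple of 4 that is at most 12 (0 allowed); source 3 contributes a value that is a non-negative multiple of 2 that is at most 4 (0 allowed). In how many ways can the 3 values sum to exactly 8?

The generating function for the choices is (1 + y^3 + y^6 + y^9 + y^12)·(1 + y^4 + y^8 + y^12)·(1 + y^2 + y^4); the count is [y^8].
(1 + y^3 + y^6 + y^9 + y^12) has coefficients 1,0,0,1,0,0,1,0,0 for degrees 0…8.
(1 + y^4 + y^8 + y^12) has coefficients 1,0,0,0,1,0,0,0,1 for degrees 0…8.
Finally multiplying by (1 + y^2 + y^4), the product of all factors after the first has coefficients 1,0,1,0,2,0,1,0,2 for degrees 0…8.
[y^8] = 1·2 + 1·0 + 1·1 = 3.

3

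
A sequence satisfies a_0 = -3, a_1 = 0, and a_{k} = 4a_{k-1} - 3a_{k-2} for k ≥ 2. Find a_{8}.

The ordinary generating function has denominator 1 - 4q + 3q^2.
Iterating the recurrence: a_0,…,a_{8} = -3, 0, 9, 36, 117, 360, 1089, 3276, 9837.

9837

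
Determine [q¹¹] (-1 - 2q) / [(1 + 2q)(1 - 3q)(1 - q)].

-265720

Partial fractions give a closed form: a_n = (-3/2)·3^n + (1/2)·1^n.
At n = 11: a_11 = -265720.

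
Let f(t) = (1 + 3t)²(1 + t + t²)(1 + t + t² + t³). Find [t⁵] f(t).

40

(1 + 3t)² has coefficients 1,6,9 for degrees 0…2.
(1 + t + t²) has coefficients 1,1,1,0,0,0 for degrees 0…5.
Finally multiplying by (1 + t + t² + t³), the product of all factors after the first has coefficients 1,2,3,3,2,1 for degrees 0…5.
[t⁵] = 1·1 + 6·2 + 9·3 = 40.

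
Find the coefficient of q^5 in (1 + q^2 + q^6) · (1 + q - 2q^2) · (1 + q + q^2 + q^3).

-2

(1 + q^2 + q^6) has coefficients 1,0,1,0,0,0 for degrees 0…5.
(1 + q - 2q^2) has coefficients 1,1,-2,0,0,0 for degrees 0…5.
Finally multiplying by (1 + q + q^2 + q^3), the product of all factors after the first has coefficients 1,2,0,0,-1,-2 for degrees 0…5.
[q^5] = 1·(-2) + 1·0 = -2.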